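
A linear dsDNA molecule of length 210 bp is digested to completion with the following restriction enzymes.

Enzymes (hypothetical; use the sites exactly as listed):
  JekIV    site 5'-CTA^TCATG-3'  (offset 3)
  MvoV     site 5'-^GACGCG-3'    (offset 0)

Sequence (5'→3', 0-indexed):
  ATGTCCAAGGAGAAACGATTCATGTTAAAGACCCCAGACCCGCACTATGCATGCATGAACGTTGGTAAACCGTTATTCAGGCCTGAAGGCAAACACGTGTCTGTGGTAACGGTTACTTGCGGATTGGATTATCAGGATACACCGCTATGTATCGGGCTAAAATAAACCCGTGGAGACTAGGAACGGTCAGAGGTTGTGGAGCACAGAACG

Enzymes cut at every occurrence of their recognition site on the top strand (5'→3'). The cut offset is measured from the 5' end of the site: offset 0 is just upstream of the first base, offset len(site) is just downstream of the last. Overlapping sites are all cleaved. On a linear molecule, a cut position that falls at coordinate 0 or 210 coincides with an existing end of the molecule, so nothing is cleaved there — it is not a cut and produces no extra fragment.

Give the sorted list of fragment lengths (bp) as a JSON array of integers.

Site scan:
  JekIV (CTATCATG, off=3): no sites
  MvoV (GACGCG, off=0): no sites

Pooled cuts: ∅

Fragment lengths:
  no cuts → one linear fragment of 210 bp

[210]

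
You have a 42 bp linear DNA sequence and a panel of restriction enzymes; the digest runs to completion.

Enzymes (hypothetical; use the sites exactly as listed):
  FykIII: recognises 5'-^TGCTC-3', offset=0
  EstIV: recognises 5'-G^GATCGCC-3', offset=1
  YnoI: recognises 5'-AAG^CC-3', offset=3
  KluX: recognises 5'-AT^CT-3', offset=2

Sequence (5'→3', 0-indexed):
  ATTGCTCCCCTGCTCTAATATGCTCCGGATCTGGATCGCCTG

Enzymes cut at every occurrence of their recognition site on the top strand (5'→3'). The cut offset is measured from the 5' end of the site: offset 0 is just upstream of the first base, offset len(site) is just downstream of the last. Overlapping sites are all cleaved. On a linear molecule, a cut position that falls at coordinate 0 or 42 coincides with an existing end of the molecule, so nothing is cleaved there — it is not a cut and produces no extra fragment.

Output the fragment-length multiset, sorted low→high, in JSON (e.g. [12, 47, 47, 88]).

Site scan:
  FykIII TGCTC/0: at [2, 10, 20] ⇒ [2, 10, 20]
  EstIV GGATCGCC/1: at [32] ⇒ [33]
  YnoI (AAGCC, off=3): no sites
  KluX ATCT/2: at [28] ⇒ [30]

All cut coordinates (distinct, sorted): [2, 10, 20, 30, 33]

Fragment lengths:
  [0,2): 2 bp
  [2,10): 8 bp
  [10,20): 10 bp
  [20,30): 10 bp
  [30,33): 3 bp
  [33,42): 9 bp

[2,3,8,9,10,10]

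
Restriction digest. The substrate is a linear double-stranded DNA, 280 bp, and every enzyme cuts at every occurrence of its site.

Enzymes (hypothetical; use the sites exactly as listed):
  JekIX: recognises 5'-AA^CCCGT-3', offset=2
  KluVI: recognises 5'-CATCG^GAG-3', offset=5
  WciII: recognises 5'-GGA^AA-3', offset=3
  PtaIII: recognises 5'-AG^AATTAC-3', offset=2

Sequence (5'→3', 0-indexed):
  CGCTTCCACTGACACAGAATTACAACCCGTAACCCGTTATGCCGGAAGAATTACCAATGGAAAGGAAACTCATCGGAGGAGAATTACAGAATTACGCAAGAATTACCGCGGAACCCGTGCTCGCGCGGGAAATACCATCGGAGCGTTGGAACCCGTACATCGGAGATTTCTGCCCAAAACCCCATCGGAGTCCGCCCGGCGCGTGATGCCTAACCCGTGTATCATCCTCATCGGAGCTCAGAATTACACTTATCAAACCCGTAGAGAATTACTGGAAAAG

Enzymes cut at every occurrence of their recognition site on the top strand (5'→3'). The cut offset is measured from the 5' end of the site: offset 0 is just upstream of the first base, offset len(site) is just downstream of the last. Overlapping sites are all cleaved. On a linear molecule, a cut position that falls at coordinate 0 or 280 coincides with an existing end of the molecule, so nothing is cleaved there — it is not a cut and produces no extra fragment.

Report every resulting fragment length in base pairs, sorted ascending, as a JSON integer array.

[4,5,6,7,8,8,8,9,9,10,10,11,11,11,13,13,16,16,17,17,20,25,26]

Scan for sites:
  JekIX AACCCGT/2: at [23, 30, 111, 149, 211, 255] ⇒ [25, 32, 113, 151, 213, 257]
  KluVI CATCGGAG/5: at [70, 135, 157, 182, 228] ⇒ [75, 140, 162, 187, 233]
  WciII GGAAA/3: at [58, 63, 127, 273] ⇒ [61, 66, 130, 276]
  PtaIII AGAATTAC/2: at [15, 46, 79, 87, 98, 239, 264] ⇒ [17, 48, 81, 89, 100, 241, 266]

Pooled cuts: [17, 25, 32, 48, 61, 66, 75, 81, 89, 100, 113, 130, 140, 151, 162, 187, 213, 233, 241, 257, 266, 276]

Fragment lengths:
  [0,17): 17 bp
  [17,25): 8 bp
  [25,32): 7 bp
  [32,48): 16 bp
  [48,61): 13 bp
  [61,66): 5 bp
  [66,75): 9 bp
  [75,81): 6 bp
  [81,89): 8 bp
  [89,100): 11 bp
  [100,113): 13 bp
  [113,130): 17 bp
  [130,140): 10 bp
  [140,151): 11 bp
  [151,162): 11 bp
  [162,187): 25 bp
  [187,213): 26 bp
  [213,233): 20 bp
  [233,241): 8 bp
  [241,257): 16 bp
  [257,266): 9 bp
  [266,276): 10 bp
  [276,280): 4 bp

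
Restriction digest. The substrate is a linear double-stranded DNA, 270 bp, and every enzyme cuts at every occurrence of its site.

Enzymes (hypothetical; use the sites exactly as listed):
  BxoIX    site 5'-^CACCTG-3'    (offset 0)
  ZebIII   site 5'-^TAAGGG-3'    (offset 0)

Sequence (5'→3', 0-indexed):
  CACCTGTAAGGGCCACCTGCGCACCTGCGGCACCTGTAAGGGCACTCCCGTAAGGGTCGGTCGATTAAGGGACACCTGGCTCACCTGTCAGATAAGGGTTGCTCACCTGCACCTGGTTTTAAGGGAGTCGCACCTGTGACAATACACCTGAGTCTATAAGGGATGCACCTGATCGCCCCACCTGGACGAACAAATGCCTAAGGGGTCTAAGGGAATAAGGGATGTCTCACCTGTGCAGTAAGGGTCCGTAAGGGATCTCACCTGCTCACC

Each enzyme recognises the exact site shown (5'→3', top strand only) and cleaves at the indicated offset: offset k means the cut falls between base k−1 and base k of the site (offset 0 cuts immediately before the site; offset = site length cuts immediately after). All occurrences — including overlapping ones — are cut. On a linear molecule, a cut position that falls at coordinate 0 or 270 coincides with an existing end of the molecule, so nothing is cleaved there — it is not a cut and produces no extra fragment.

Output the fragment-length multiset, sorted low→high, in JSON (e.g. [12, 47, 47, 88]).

Site scan:
  BxoIX (CACCTG, off=0): starts [0, 13, 21, 30, 72, 81, 103, 109, 130, 144, 165, 178, 227, 258] → cuts [13, 21, 30, 72, 81, 103, 109, 130, 144, 165, 178, 227, 258] (position 0 is a terminus of the linear molecule — no cut)
  ZebIII (TAAGGG, off=0): starts [6, 36, 50, 65, 92, 119, 156, 198, 207, 215, 238, 248] → cuts [6, 36, 50, 65, 92, 119, 156, 198, 207, 215, 238, 248]

Pooled cuts: [6, 13, 21, 30, 36, 50, 65, 72, 81, 92, 103, 109, 119, 130, 144, 156, 165, 178, 198, 207, 215, 227, 238, 248, 258]

Fragment lengths:
  [0,6): 6 bp
  [6,13): 7 bp
  [13,21): 8 bp
  [21,30): 9 bp
  [30,36): 6 bp
  [36,50): 14 bp
  [50,65): 15 bp
  [65,72): 7 bp
  [72,81): 9 bp
  [81,92): 11 bp
  [92,103): 11 bp
  [103,109): 6 bp
  [109,119): 10 bp
  [119,130): 11 bp
  [130,144): 14 bp
  [144,156): 12 bp
  [156,165): 9 bp
  [165,178): 13 bp
  [178,198): 20 bp
  [198,207): 9 bp
  [207,215): 8 bp
  [215,227): 12 bp
  [227,238): 11 bp
  [238,248): 10 bp
  [248,258): 10 bp
  [258,270): 12 bp

[6,6,6,7,7,8,8,9,9,9,9,10,10,10,11,11,11,11,12,12,12,13,14,14,15,20]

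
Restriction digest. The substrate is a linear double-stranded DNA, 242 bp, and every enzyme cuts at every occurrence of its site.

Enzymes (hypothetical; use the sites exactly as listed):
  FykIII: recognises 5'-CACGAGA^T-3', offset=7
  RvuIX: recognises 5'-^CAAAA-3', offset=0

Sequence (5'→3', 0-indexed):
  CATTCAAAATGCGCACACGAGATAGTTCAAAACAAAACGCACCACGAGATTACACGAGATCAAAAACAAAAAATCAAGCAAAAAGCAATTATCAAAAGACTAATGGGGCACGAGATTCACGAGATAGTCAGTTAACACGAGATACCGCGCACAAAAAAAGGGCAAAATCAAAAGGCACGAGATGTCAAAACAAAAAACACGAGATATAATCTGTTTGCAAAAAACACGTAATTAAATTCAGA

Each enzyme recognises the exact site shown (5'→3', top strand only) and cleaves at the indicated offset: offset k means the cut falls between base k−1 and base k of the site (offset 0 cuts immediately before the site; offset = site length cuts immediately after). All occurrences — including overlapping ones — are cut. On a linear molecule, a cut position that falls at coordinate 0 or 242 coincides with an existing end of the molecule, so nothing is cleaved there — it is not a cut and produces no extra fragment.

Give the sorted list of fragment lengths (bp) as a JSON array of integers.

[1,3,4,5,5,5,6,6,9,9,10,11,12,13,14,14,14,17,18,18,23,25]

Scan for sites:
  FykIII (CACGAGAT, off=7): starts [15, 42, 52, 108, 117, 135, 175, 197] → cuts [22, 49, 59, 115, 124, 142, 182, 204]
  RvuIX (CAAAA, off=0): starts [4, 27, 32, 60, 66, 78, 92, 151, 162, 168, 185, 190, 217] → cuts [4, 27, 32, 60, 66, 78, 92, 151, 162, 168, 185, 190, 217]

Pooled cuts: [4, 22, 27, 32, 49, 59, 60, 66, 78, 92, 115, 124, 142, 151, 162, 168, 182, 185, 190, 204, 217]

Fragments:
  [0,4): 4 bp
  [4,22): 18 bp
  [22,27): 5 bp
  [27,32): 5 bp
  [32,49): 17 bp
  [49,59): 10 bp
  [59,60): 1 bp
  [60,66): 6 bp
  [66,78): 12 bp
  [78,92): 14 bp
  [92,115): 23 bp
  [115,124): 9 bp
  [124,142): 18 bp
  [142,151): 9 bp
  [151,162): 11 bp
  [162,168): 6 bp
  [168,182): 14 bp
  [182,185): 3 bp
  [185,190): 5 bp
  [190,204): 14 bp
  [204,217): 13 bp
  [217,242): 25 bp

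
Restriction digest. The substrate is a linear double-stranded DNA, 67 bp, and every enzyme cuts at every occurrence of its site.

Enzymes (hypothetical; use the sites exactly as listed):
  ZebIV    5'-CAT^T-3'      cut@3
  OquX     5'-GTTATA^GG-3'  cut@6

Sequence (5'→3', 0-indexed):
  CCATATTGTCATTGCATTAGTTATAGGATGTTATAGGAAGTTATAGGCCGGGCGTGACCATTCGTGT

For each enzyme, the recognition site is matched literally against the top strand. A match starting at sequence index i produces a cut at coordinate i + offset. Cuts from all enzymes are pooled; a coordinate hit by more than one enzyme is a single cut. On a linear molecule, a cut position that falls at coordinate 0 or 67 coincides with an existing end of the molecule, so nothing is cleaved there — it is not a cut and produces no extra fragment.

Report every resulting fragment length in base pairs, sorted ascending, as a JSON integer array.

[5,6,8,10,10,12,16]

Site scan:
  ZebIV CATT/3: at [9, 14, 58] ⇒ [12, 17, 61]
  OquX GTTATAGG/6: at [19, 29, 39] ⇒ [25, 35, 45]

Pooled cuts: [12, 17, 25, 35, 45, 61]

Fragments:
  [0,12): 12 bp
  [12,17): 5 bp
  [17,25): 8 bp
  [25,35): 10 bp
  [35,45): 10 bp
  [45,61): 16 bp
  [61,67): 6 bp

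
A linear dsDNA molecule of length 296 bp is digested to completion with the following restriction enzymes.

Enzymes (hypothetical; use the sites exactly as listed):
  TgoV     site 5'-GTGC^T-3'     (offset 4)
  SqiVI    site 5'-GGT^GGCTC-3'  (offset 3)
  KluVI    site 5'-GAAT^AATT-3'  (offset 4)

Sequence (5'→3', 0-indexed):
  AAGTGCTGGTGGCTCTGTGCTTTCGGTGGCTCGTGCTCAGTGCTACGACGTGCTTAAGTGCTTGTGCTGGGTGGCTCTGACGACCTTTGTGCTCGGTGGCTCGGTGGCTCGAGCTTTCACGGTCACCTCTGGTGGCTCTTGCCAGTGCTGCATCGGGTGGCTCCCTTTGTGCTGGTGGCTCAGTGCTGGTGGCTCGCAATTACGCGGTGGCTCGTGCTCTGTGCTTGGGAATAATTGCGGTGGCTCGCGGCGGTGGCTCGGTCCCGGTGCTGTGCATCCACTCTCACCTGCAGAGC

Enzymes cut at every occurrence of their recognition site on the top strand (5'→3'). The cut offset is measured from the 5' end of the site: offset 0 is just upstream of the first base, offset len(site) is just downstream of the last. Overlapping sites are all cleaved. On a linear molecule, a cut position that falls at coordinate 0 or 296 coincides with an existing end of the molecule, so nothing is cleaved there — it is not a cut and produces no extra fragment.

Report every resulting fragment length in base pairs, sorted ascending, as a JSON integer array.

[4,4,4,5,5,6,6,7,7,7,8,8,8,9,9,9,10,10,10,10,13,14,15,16,18,20,26,28]

Scan for sites:
  TgoV (GTGCT, off=4): starts [2, 16, 32, 39, 49, 57, 63, 88, 144, 168, 182, 213, 220, 266] → cuts [6, 20, 36, 43, 53, 61, 67, 92, 148, 172, 186, 217, 224, 270]
  SqiVI (GGTGGCTC, off=3): starts [7, 24, 69, 94, 102, 130, 155, 173, 187, 205, 238, 251] → cuts [10, 27, 72, 97, 105, 133, 158, 176, 190, 208, 241, 254]
  KluVI (GAATAATT, off=4): starts [228] → cuts [232]

All cut coordinates (distinct, sorted): [6, 10, 20, 27, 36, 43, 53, 61, 67, 72, 92, 97, 105, 133, 148, 158, 172, 176, 186, 190, 208, 217, 224, 232, 241, 254, 270]

Fragment lengths:
  [0,6): 6 bp
  [6,10): 4 bp
  [10,20): 10 bp
  [20,27): 7 bp
  [27,36): 9 bp
  [36,43): 7 bp
  [43,53): 10 bp
  [53,61): 8 bp
  [61,67): 6 bp
  [67,72): 5 bp
  [72,92): 20 bp
  [92,97): 5 bp
  [97,105): 8 bp
  [105,133): 28 bp
  [133,148): 15 bp
  [148,158): 10 bp
  [158,172): 14 bp
  [172,176): 4 bp
  [176,186): 10 bp
  [186,190): 4 bp
  [190,208): 18 bp
  [208,217): 9 bp
  [217,224): 7 bp
  [224,232): 8 bp
  [232,241): 9 bp
  [241,254): 13 bp
  [254,270): 16 bp
  [270,296): 26 bp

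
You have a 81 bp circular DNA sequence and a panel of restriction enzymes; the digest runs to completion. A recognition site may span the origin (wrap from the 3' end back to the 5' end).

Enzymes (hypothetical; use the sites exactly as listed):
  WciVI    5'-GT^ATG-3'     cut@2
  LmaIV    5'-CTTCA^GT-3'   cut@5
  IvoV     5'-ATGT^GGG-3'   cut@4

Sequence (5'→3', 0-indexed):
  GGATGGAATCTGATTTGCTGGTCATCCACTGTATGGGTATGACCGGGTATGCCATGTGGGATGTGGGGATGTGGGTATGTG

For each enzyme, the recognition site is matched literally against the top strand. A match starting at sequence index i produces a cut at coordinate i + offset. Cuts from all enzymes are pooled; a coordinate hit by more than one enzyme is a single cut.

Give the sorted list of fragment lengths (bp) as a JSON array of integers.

Per-enzyme occurrences:
  WciVI (GTATG, off=2): starts [30, 36, 46, 74] → cuts [32, 38, 48, 76]
  LmaIV (CTTCAGT, off=5): no sites
  IvoV (ATGTGGG, off=4): starts [53, 60, 68, 76] → cuts [57, 64, 72, 80]

Pooled cuts: [32, 38, 48, 57, 64, 72, 76, 80]

Fragments:
  32→38: 6 bp
  38→48: 10 bp
  48→57: 9 bp
  57→64: 7 bp
  64→72: 8 bp
  72→76: 4 bp
  76→80: 4 bp
  80→32 (wrap): 81-80+32 = 33 bp

[4,4,6,7,8,9,10,33]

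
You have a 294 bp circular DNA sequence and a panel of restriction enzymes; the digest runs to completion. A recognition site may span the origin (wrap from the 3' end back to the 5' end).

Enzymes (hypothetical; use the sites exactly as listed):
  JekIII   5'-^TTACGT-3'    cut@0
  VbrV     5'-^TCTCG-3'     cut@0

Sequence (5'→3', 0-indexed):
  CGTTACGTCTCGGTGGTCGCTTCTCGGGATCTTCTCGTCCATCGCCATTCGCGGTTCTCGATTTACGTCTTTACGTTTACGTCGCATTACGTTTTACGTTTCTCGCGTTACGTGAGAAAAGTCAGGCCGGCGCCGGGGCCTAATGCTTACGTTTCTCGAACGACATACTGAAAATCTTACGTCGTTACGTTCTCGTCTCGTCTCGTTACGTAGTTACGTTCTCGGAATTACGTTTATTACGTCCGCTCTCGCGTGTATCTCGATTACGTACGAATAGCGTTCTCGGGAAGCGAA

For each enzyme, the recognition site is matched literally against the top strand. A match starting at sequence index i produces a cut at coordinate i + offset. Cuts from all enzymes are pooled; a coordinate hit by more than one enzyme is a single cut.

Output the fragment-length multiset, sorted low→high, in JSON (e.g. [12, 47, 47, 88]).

[5,5,5,5,6,6,6,6,7,7,7,7,7,8,8,8,8,9,10,10,11,11,14,16,17,23,23,39]

Per-enzyme occurrences:
  JekIII (TTACGT, off=0): starts [2, 62, 70, 76, 86, 93, 107, 146, 176, 184, 205, 213, 227, 236, 263] → cuts [2, 62, 70, 76, 86, 93, 107, 146, 176, 184, 205, 213, 227, 236, 263]
  VbrV (TCTCG, off=0): starts [7, 21, 32, 55, 100, 153, 190, 195, 200, 219, 246, 257, 280] → cuts [7, 21, 32, 55, 100, 153, 190, 195, 200, 219, 246, 257, 280]

All cut coordinates (distinct, sorted): [2, 7, 21, 32, 55, 62, 70, 76, 86, 93, 100, 107, 146, 153, 176, 184, 190, 195, 200, 205, 213, 219, 227, 236, 246, 257, 263, 280]

Fragment lengths:
  2→7: 5 bp
  7→21: 14 bp
  21→32: 11 bp
  32→55: 23 bp
  55→62: 7 bp
  62→70: 8 bp
  70→76: 6 bp
  76→86: 10 bp
  86→93: 7 bp
  93→100: 7 bp
  100→107: 7 bp
  107→146: 39 bp
  146→153: 7 bp
  153→176: 23 bp
  176→184: 8 bp
  184→190: 6 bp
  190→195: 5 bp
  195→200: 5 bp
  200→205: 5 bp
  205→213: 8 bp
  213→219: 6 bp
  219→227: 8 bp
  227→236: 9 bp
  236→246: 10 bp
  246→257: 11 bp
  257→263: 6 bp
  263→280: 17 bp
  280→2 (wrap): 294-280+2 = 16 bp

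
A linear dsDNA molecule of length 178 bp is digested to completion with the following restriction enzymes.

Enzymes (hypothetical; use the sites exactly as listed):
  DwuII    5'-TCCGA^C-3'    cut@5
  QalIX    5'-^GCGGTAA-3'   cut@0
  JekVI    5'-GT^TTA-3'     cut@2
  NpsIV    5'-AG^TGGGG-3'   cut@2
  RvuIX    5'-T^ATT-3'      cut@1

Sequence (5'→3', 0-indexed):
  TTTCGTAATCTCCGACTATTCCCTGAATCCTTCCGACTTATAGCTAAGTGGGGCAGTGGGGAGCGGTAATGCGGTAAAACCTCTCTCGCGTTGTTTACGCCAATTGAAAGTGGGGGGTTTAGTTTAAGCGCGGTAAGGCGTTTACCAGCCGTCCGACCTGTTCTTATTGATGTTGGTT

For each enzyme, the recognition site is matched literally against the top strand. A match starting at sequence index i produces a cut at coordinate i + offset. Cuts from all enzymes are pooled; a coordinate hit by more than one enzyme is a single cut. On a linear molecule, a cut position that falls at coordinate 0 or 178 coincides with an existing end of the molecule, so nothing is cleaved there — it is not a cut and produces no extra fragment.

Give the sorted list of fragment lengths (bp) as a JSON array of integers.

Site scan:
  DwuII (TCCGAC, off=5): starts [10, 31, 151] → cuts [15, 36, 156]
  QalIX (GCGGTAA, off=0): starts [62, 70, 129] → cuts [62, 70, 129]
  JekVI (GTTTA, off=2): starts [92, 116, 121, 139] → cuts [94, 118, 123, 141]
  NpsIV (AGTGGGG, off=2): starts [46, 54, 108] → cuts [48, 56, 110]
  RvuIX (TATT, off=1): starts [16, 164] → cuts [17, 165]

All cut coordinates (distinct, sorted): [15, 17, 36, 48, 56, 62, 70, 94, 110, 118, 123, 129, 141, 156, 165]

Fragments:
  [0,15): 15 bp
  [15,17): 2 bp
  [17,36): 19 bp
  [36,48): 12 bp
  [48,56): 8 bp
  [56,62): 6 bp
  [62,70): 8 bp
  [70,94): 24 bp
  [94,110): 16 bp
  [110,118): 8 bp
  [118,123): 5 bp
  [123,129): 6 bp
  [129,141): 12 bp
  [141,156): 15 bp
  [156,165): 9 bp
  [165,178): 13 bp

[2,5,6,6,8,8,8,9,12,12,13,15,15,16,19,24]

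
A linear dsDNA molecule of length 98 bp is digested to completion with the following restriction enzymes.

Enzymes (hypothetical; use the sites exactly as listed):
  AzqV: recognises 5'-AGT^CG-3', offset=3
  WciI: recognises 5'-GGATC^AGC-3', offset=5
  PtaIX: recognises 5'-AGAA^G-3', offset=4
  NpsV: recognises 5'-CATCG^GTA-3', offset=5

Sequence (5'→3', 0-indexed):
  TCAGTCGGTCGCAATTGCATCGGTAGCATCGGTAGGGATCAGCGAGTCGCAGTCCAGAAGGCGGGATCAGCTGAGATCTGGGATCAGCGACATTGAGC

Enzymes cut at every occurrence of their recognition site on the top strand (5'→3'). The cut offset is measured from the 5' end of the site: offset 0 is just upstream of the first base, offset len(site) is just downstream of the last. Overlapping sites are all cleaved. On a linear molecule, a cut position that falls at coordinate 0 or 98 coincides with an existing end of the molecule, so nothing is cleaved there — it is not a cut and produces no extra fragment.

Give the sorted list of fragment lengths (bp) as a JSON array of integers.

Scan for sites:
  AzqV AGTCG/3: at [2, 44] ⇒ [5, 47]
  WciI GGATCAGC/5: at [35, 63, 80] ⇒ [40, 68, 85]
  PtaIX AGAAG/4: at [55] ⇒ [59]
  NpsV CATCGGTA/5: at [17, 26] ⇒ [22, 31]

Pooled cuts: [5, 22, 31, 40, 47, 59, 68, 85]

Fragment lengths:
  [0,5): 5 bp
  [5,22): 17 bp
  [22,31): 9 bp
  [31,40): 9 bp
  [40,47): 7 bp
  [47,59): 12 bp
  [59,68): 9 bp
  [68,85): 17 bp
  [85,98): 13 bp

[5,7,9,9,9,12,13,17,17]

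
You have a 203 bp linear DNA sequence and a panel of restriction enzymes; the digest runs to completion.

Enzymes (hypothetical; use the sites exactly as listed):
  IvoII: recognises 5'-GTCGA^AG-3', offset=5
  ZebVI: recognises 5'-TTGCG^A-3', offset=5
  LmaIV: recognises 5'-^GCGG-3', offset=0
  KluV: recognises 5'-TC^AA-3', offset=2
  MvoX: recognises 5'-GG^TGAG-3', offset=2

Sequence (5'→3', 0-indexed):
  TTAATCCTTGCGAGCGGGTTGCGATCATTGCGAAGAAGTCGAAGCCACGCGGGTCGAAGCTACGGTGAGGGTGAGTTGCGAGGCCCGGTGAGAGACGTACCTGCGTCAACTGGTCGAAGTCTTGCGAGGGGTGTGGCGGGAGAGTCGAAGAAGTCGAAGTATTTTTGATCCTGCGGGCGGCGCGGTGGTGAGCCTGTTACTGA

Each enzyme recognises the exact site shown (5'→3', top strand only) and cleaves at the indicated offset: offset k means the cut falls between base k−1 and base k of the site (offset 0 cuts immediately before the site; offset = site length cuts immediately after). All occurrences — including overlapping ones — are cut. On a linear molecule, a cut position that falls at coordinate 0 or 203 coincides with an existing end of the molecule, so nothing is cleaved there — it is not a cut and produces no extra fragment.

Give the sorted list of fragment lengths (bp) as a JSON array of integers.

[1,4,5,6,6,7,8,8,9,9,9,9,9,9,10,10,10,12,13,15,15,19]

Per-enzyme occurrences:
  IvoII (GTCGAAG, off=5): starts [37, 52, 112, 143, 152] → cuts [42, 57, 117, 148, 157]
  ZebVI (TTGCGA, off=5): starts [7, 18, 27, 75, 121] → cuts [12, 23, 32, 80, 126]
  LmaIV (GCGG, off=0): starts [13, 48, 135, 172, 176, 181] → cuts [13, 48, 135, 172, 176, 181]
  KluV (TCAA, off=2): starts [105] → cuts [107]
  MvoX (GGTGAG, off=2): starts [63, 69, 86, 186] → cuts [65, 71, 88, 188]

Pooled cuts: [12, 13, 23, 32, 42, 48, 57, 65, 71, 80, 88, 107, 117, 126, 135, 148, 157, 172, 176, 181, 188]

Fragment lengths:
  [0,12): 12 bp
  [12,13): 1 bp
  [13,23): 10 bp
  [23,32): 9 bp
  [32,42): 10 bp
  [42,48): 6 bp
  [48,57): 9 bp
  [57,65): 8 bp
  [65,71): 6 bp
  [71,80): 9 bp
  [80,88): 8 bp
  [88,107): 19 bp
  [107,117): 10 bp
  [117,126): 9 bp
  [126,135): 9 bp
  [135,148): 13 bp
  [148,157): 9 bp
  [157,172): 15 bp
  [172,176): 4 bp
  [176,181): 5 bp
  [181,188): 7 bp
  [188,203): 15 bp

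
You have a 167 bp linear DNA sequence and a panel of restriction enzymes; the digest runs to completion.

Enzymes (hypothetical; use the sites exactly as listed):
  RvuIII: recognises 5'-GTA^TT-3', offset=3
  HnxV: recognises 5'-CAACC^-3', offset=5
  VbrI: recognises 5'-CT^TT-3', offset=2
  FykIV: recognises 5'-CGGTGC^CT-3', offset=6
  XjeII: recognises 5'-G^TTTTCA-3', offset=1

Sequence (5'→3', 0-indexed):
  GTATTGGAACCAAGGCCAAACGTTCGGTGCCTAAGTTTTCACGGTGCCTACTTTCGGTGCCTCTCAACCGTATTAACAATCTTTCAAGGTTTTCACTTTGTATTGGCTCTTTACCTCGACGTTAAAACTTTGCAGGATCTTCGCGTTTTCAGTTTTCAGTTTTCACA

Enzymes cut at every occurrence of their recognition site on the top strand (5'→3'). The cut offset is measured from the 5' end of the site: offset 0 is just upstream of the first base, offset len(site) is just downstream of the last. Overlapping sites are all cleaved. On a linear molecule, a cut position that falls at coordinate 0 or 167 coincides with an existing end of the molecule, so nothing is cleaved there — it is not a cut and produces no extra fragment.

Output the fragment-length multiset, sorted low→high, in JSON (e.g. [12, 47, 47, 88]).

Site scan:
  RvuIII (GTATT, off=3): starts [0, 69, 99] → cuts [3, 72, 102]
  HnxV (CAACC, off=5): starts [64] → cuts [69]
  VbrI (CTTT, off=2): starts [50, 80, 95, 108, 127] → cuts [52, 82, 97, 110, 129]
  FykIV (CGGTGCCT, off=6): starts [24, 41, 54] → cuts [30, 47, 60]
  XjeII (GTTTTCA, off=1): starts [34, 88, 144, 151, 158] → cuts [35, 89, 145, 152, 159]

All cut coordinates (distinct, sorted): [3, 30, 35, 47, 52, 60, 69, 72, 82, 89, 97, 102, 110, 129, 145, 152, 159]

Fragments:
  [0,3): 3 bp
  [3,30): 27 bp
  [30,35): 5 bp
  [35,47): 12 bp
  [47,52): 5 bp
  [52,60): 8 bp
  [60,69): 9 bp
  [69,72): 3 bp
  [72,82): 10 bp
  [82,89): 7 bp
  [89,97): 8 bp
  [97,102): 5 bp
  [102,110): 8 bp
  [110,129): 19 bp
  [129,145): 16 bp
  [145,152): 7 bp
  [152,159): 7 bp
  [159,167): 8 bp

[3,3,5,5,5,7,7,7,8,8,8,8,9,10,12,16,19,27]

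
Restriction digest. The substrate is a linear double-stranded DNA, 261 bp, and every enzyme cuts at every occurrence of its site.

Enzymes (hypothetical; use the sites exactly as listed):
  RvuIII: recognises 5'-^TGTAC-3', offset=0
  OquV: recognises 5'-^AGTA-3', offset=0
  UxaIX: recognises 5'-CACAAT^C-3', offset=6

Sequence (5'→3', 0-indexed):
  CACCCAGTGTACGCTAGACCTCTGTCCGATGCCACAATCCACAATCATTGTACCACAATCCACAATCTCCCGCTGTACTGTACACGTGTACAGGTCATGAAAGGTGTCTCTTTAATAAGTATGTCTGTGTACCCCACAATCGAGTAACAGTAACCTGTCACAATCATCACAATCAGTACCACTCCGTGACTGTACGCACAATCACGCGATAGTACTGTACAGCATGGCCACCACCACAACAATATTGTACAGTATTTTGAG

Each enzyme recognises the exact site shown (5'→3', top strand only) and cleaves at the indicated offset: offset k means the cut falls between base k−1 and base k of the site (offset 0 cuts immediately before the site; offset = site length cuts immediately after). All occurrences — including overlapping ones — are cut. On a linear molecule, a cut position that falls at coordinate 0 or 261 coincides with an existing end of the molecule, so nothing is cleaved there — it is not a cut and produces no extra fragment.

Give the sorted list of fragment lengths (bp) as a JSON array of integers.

Site scan:
  RvuIII TGTAC/0: at [7, 48, 73, 78, 86, 127, 190, 215, 245] ⇒ [7, 48, 73, 78, 86, 127, 190, 215, 245]
  OquV AGTA/0: at [117, 142, 148, 174, 210, 250] ⇒ [117, 142, 148, 174, 210, 250]
  UxaIX CACAATC/6: at [32, 39, 53, 60, 134, 158, 167, 196] ⇒ [38, 45, 59, 66, 140, 164, 173, 202]

All cut coordinates (distinct, sorted): [7, 38, 45, 48, 59, 66, 73, 78, 86, 117, 127, 140, 142, 148, 164, 173, 174, 190, 202, 210, 215, 245, 250]

Fragments:
  [0,7): 7 bp
  [7,38): 31 bp
  [38,45): 7 bp
  [45,48): 3 bp
  [48,59): 11 bp
  [59,66): 7 bp
  [66,73): 7 bp
  [73,78): 5 bp
  [78,86): 8 bp
  [86,117): 31 bp
  [117,127): 10 bp
  [127,140): 13 bp
  [140,142): 2 bp
  [142,148): 6 bp
  [148,164): 16 bp
  [164,173): 9 bp
  [173,174): 1 bp
  [174,190): 16 bp
  [190,202): 12 bp
  [202,210): 8 bp
  [210,215): 5 bp
  [215,245): 30 bp
  [245,250): 5 bp
  [250,261): 11 bp

[1,2,3,5,5,5,6,7,7,7,7,8,8,9,10,11,11,12,13,16,16,30,31,31]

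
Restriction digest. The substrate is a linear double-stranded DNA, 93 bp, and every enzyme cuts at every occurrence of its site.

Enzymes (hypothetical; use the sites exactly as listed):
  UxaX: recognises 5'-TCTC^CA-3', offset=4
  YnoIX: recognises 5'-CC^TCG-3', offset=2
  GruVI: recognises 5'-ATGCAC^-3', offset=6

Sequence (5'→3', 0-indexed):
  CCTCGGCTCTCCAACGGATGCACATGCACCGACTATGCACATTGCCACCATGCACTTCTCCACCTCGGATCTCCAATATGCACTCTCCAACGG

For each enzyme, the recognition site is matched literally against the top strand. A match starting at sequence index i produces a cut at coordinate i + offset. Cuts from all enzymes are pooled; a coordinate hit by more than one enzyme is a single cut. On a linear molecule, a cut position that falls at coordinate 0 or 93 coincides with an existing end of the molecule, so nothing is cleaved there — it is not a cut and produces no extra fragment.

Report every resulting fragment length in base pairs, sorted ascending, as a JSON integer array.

Scan for sites:
  UxaX TCTCCA/4: at [7, 56, 69, 83] ⇒ [11, 60, 73, 87]
  YnoIX CCTCG/2: at [0, 62] ⇒ [2, 64]
  GruVI ATGCAC/6: at [17, 23, 34, 49, 77] ⇒ [23, 29, 40, 55, 83]

Pooled cuts: [2, 11, 23, 29, 40, 55, 60, 64, 73, 83, 87]

Fragments:
  [0,2): 2 bp
  [2,11): 9 bp
  [11,23): 12 bp
  [23,29): 6 bp
  [29,40): 11 bp
  [40,55): 15 bp
  [55,60): 5 bp
  [60,64): 4 bp
  [64,73): 9 bp
  [73,83): 10 bp
  [83,87): 4 bp
  [87,93): 6 bp

[2,4,4,5,6,6,9,9,10,11,12,15]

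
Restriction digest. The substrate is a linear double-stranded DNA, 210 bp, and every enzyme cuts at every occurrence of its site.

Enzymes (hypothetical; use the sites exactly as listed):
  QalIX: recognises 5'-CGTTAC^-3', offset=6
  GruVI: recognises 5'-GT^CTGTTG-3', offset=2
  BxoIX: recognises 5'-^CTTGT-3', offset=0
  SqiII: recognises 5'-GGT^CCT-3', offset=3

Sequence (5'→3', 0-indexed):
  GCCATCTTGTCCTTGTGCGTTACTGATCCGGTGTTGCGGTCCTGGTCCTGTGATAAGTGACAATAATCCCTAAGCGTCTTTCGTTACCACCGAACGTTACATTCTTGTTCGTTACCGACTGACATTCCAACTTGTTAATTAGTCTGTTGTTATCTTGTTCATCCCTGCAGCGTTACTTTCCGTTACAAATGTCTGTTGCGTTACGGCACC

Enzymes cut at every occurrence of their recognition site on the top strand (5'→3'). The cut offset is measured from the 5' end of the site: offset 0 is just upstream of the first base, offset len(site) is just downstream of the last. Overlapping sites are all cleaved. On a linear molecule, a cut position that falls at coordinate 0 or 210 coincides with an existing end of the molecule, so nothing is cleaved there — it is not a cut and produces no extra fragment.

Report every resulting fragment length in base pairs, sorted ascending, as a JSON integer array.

[3,5,6,6,6,6,10,10,12,12,12,13,13,15,17,23,41]

Per-enzyme occurrences:
  QalIX CGTTAC/6: at [17, 81, 94, 109, 170, 180, 198] ⇒ [23, 87, 100, 115, 176, 186, 204]
  GruVI GTCTGTTG/2: at [141, 190] ⇒ [143, 192]
  BxoIX CTTGT/0: at [5, 11, 103, 130, 153] ⇒ [5, 11, 103, 130, 153]
  SqiII GGTCCT/3: at [37, 43] ⇒ [40, 46]

All cut coordinates (distinct, sorted): [5, 11, 23, 40, 46, 87, 100, 103, 115, 130, 143, 153, 176, 186, 192, 204]

Fragments:
  [0,5): 5 bp
  [5,11): 6 bp
  [11,23): 12 bp
  [23,40): 17 bp
  [40,46): 6 bp
  [46,87): 41 bp
  [87,100): 13 bp
  [100,103): 3 bp
  [103,115): 12 bp
  [115,130): 15 bp
  [130,143): 13 bp
  [143,153): 10 bp
  [153,176): 23 bp
  [176,186): 10 bp
  [186,192): 6 bp
  [192,204): 12 bp
  [204,210): 6 bp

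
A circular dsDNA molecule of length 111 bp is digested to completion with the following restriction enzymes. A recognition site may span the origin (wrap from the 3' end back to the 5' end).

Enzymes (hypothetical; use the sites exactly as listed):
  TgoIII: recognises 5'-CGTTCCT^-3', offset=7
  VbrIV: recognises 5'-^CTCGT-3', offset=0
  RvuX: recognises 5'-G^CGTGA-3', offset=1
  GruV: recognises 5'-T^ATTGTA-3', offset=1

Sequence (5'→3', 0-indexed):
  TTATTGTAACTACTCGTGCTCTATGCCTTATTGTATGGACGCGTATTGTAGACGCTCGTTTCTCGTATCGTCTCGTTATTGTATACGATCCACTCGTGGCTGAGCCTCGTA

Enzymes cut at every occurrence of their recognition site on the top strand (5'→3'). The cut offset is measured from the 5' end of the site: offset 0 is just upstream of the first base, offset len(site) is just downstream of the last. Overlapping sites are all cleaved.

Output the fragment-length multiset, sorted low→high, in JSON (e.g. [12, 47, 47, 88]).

Scan for sites:
  TgoIII (CGTTCCT, off=7): no sites
  VbrIV CTCGT/0: at [12, 54, 61, 71, 92, 105] ⇒ [12, 54, 61, 71, 92, 105]
  RvuX (GCGTGA, off=1): no sites
  GruV TATTGTA/1: at [1, 28, 43, 76] ⇒ [2, 29, 44, 77]

Pooled cuts: [2, 12, 29, 44, 54, 61, 71, 77, 92, 105]

Fragment lengths:
  2→12: 10 bp
  12→29: 17 bp
  29→44: 15 bp
  44→54: 10 bp
  54→61: 7 bp
  61→71: 10 bp
  71→77: 6 bp
  77→92: 15 bp
  92→105: 13 bp
  105→2 (wrap): 111-105+2 = 8 bp

[6,7,8,10,10,10,13,15,15,17]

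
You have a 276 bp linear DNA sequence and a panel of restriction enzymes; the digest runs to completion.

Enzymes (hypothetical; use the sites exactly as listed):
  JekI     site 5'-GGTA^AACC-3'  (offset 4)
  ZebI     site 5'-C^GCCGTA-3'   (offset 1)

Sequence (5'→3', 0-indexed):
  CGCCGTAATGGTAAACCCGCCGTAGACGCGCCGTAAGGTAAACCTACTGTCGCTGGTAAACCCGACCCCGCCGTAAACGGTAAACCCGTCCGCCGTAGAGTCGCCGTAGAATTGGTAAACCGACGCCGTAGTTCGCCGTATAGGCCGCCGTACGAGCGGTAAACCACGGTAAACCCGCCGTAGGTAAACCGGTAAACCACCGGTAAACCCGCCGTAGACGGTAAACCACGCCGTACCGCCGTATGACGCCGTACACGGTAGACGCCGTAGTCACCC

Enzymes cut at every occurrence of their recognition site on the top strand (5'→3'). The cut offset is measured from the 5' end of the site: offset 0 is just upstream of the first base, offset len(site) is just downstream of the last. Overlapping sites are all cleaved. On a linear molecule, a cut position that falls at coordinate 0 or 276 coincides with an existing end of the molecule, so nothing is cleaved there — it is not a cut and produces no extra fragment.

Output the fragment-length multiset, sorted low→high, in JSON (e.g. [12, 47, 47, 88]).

Site scan:
  JekI GGTAAACC/4: at [9, 36, 54, 78, 113, 157, 167, 182, 190, 201, 219] ⇒ [13, 40, 58, 82, 117, 161, 171, 186, 194, 205, 223]
  ZebI CGCCGTA/1: at [0, 17, 28, 68, 90, 101, 123, 133, 145, 175, 209, 228, 236, 246, 262] ⇒ [1, 18, 29, 69, 91, 102, 124, 134, 146, 176, 210, 229, 237, 247, 263]

Pooled cuts: [1, 13, 18, 29, 40, 58, 69, 82, 91, 102, 117, 124, 134, 146, 161, 171, 176, 186, 194, 205, 210, 223, 229, 237, 247, 263]

Fragments:
  [0,1): 1 bp
  [1,13): 12 bp
  [13,18): 5 bp
  [18,29): 11 bp
  [29,40): 11 bp
  [40,58): 18 bp
  [58,69): 11 bp
  [69,82): 13 bp
  [82,91): 9 bp
  [91,102): 11 bp
  [102,117): 15 bp
  [117,124): 7 bp
  [124,134): 10 bp
  [134,146): 12 bp
  [146,161): 15 bp
  [161,171): 10 bp
  [171,176): 5 bp
  [176,186): 10 bp
  [186,194): 8 bp
  [194,205): 11 bp
  [205,210): 5 bp
  [210,223): 13 bp
  [223,229): 6 bp
  [229,237): 8 bp
  [237,247): 10 bp
  [247,263): 16 bp
  [263,276): 13 bp

[1,5,5,5,6,7,8,8,9,10,10,10,10,11,11,11,11,11,12,12,13,13,13,15,15,16,18]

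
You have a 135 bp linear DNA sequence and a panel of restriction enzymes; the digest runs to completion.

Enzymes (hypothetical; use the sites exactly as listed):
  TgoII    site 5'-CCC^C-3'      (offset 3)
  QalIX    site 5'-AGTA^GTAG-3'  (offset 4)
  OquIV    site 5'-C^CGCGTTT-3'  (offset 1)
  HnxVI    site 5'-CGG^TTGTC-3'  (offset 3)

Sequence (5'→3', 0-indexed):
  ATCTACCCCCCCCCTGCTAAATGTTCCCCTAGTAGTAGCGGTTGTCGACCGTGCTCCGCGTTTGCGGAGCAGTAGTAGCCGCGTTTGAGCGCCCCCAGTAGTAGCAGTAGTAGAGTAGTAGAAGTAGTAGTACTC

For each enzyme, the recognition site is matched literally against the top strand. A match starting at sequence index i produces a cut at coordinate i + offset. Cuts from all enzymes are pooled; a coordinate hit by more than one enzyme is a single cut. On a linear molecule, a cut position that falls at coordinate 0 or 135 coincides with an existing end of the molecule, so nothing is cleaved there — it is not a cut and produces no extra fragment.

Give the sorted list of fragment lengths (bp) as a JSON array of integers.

[1,1,1,1,1,1,5,5,6,7,8,8,9,9,9,15,15,15,18]

Site scan:
  TgoII CCCC/3: at [5, 6, 7, 8, 9, 10, 25, 91, 92] ⇒ [8, 9, 10, 11, 12, 13, 28, 94, 95]
  QalIX AGTAGTAG/4: at [30, 70, 96, 105, 113, 122] ⇒ [34, 74, 100, 109, 117, 126]
  OquIV CCGCGTTT/1: at [55, 78] ⇒ [56, 79]
  HnxVI CGGTTGTC/3: at [38] ⇒ [41]

Pooled cuts: [8, 9, 10, 11, 12, 13, 28, 34, 41, 56, 74, 79, 94, 95, 100, 109, 117, 126]

Fragments:
  [0,8): 8 bp
  [8,9): 1 bp
  [9,10): 1 bp
  [10,11): 1 bp
  [11,12): 1 bp
  [12,13): 1 bp
  [13,28): 15 bp
  [28,34): 6 bp
  [34,41): 7 bp
  [41,56): 15 bp
  [56,74): 18 bp
  [74,79): 5 bp
  [79,94): 15 bp
  [94,95): 1 bp
  [95,100): 5 bp
  [100,109): 9 bp
  [109,117): 8 bp
  [117,126): 9 bp
  [126,135): 9 bp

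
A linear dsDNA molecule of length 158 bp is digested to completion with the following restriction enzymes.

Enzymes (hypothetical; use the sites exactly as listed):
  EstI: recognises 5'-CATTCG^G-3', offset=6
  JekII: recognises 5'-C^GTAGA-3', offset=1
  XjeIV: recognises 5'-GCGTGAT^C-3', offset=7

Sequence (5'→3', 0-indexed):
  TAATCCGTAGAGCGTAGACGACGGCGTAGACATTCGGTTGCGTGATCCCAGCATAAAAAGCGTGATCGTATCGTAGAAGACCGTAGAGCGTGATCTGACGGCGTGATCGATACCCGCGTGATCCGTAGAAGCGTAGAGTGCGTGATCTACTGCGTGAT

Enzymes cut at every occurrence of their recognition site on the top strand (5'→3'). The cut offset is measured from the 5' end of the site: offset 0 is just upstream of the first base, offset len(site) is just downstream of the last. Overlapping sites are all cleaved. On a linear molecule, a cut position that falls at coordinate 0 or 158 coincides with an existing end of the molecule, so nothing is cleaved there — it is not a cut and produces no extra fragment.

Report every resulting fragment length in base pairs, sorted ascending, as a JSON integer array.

[2,6,6,7,8,10,10,11,12,12,12,13,14,15,20]

Per-enzyme occurrences:
  EstI (CATTCGG, off=6): starts [30] → cuts [36]
  JekII (CGTAGA, off=1): starts [5, 12, 24, 71, 81, 123, 131] → cuts [6, 13, 25, 72, 82, 124, 132]
  XjeIV (GCGTGATC, off=7): starts [39, 59, 87, 100, 115, 139] → cuts [46, 66, 94, 107, 122, 146]

All cut coordinates (distinct, sorted): [6, 13, 25, 36, 46, 66, 72, 82, 94, 107, 122, 124, 132, 146]

Fragment lengths:
  [0,6): 6 bp
  [6,13): 7 bp
  [13,25): 12 bp
  [25,36): 11 bp
  [36,46): 10 bp
  [46,66): 20 bp
  [66,72): 6 bp
  [72,82): 10 bp
  [82,94): 12 bp
  [94,107): 13 bp
  [107,122): 15 bp
  [122,124): 2 bp
  [124,132): 8 bp
  [132,146): 14 bp
  [146,158): 12 bp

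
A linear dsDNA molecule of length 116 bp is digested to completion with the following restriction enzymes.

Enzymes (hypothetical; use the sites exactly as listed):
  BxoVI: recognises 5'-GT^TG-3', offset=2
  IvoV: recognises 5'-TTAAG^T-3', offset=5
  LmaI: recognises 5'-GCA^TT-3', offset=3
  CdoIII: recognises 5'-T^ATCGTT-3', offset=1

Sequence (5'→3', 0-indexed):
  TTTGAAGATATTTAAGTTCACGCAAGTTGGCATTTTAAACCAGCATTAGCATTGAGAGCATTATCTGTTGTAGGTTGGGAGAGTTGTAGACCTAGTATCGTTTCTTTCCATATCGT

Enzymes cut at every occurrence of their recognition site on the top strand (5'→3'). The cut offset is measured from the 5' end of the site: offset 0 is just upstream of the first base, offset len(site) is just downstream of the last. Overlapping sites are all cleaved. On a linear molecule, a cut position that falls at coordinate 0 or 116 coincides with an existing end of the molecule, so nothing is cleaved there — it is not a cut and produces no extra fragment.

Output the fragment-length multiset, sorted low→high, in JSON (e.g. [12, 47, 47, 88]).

[5,6,7,8,9,9,11,12,13,16,20]

Site scan:
  BxoVI GTTG/2: at [25, 66, 73, 82] ⇒ [27, 68, 75, 84]
  IvoV TTAAGT/5: at [11] ⇒ [16]
  LmaI GCATT/3: at [29, 42, 48, 57] ⇒ [32, 45, 51, 60]
  CdoIII TATCGTT/1: at [95] ⇒ [96]

Pooled cuts: [16, 27, 32, 45, 51, 60, 68, 75, 84, 96]

Fragments:
  [0,16): 16 bp
  [16,27): 11 bp
  [27,32): 5 bp
  [32,45): 13 bp
  [45,51): 6 bp
  [51,60): 9 bp
  [60,68): 8 bp
  [68,75): 7 bp
  [75,84): 9 bp
  [84,96): 12 bp
  [96,116): 20 bp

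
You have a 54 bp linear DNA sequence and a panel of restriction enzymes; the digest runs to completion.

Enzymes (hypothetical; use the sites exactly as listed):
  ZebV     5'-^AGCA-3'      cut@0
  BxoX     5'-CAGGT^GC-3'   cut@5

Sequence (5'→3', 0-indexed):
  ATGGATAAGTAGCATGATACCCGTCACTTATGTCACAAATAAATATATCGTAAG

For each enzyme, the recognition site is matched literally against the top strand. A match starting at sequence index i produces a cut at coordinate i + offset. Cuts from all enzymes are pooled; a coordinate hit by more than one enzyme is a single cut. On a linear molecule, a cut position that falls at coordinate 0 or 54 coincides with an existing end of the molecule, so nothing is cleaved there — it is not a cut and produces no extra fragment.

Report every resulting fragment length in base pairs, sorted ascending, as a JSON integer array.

[10,44]

Per-enzyme occurrences:
  ZebV (AGCA, off=0): starts [10] → cuts [10]
  BxoX (CAGGTGC, off=5): no sites

All cut coordinates (distinct, sorted): [10]

Fragment lengths:
  [0,10): 10 bp
  [10,54): 44 bp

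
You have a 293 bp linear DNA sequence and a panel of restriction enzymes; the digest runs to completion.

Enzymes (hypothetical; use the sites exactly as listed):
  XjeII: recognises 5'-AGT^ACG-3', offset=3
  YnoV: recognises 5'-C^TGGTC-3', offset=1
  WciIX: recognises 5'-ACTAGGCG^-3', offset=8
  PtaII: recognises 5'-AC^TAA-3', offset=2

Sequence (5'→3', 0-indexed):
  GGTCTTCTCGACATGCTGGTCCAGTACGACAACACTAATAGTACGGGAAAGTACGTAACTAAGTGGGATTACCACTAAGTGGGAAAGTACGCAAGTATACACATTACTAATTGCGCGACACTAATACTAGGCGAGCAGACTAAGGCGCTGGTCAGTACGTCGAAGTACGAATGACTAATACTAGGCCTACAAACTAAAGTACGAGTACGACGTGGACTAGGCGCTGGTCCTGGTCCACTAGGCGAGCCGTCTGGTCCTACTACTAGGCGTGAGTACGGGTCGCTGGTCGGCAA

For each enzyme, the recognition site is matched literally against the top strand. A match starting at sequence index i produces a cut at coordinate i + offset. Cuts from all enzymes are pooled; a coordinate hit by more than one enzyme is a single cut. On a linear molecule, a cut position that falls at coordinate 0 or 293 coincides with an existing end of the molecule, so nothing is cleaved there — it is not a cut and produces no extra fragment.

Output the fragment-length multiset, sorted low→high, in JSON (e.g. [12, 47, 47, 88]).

Site scan:
  XjeII (AGTACG, off=3): starts [22, 39, 49, 85, 153, 163, 197, 203, 271] → cuts [25, 42, 52, 88, 156, 166, 200, 206, 274]
  YnoV (CTGGTC, off=1): starts [15, 147, 223, 229, 250, 282] → cuts [16, 148, 224, 230, 251, 283]
  WciIX (ACTAGGCG, off=8): starts [125, 215, 236, 261] → cuts [133, 223, 244, 269]
  PtaII (ACTAA, off=2): starts [33, 57, 73, 105, 119, 138, 173, 192] → cuts [35, 59, 75, 107, 121, 140, 175, 194]

All cut coordinates (distinct, sorted): [16, 25, 35, 42, 52, 59, 75, 88, 107, 121, 133, 140, 148, 156, 166, 175, 194, 200, 206, 223, 224, 230, 244, 251, 269, 274, 283]

Fragment lengths:
  [0,16): 16 bp
  [16,25): 9 bp
  [25,35): 10 bp
  [35,42): 7 bp
  [42,52): 10 bp
  [52,59): 7 bp
  [59,75): 16 bp
  [75,88): 13 bp
  [88,107): 19 bp
  [107,121): 14 bp
  [121,133): 12 bp
  [133,140): 7 bp
  [140,148): 8 bp
  [148,156): 8 bp
  [156,166): 10 bp
  [166,175): 9 bp
  [175,194): 19 bp
  [194,200): 6 bp
  [200,206): 6 bp
  [206,223): 17 bp
  [223,224): 1 bp
  [224,230): 6 bp
  [230,244): 14 bp
  [244,251): 7 bp
  [251,269): 18 bp
  [269,274): 5 bp
  [274,283): 9 bp
  [283,293): 10 bp

[1,5,6,6,6,7,7,7,7,8,8,9,9,9,10,10,10,10,12,13,14,14,16,16,17,18,19,19]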